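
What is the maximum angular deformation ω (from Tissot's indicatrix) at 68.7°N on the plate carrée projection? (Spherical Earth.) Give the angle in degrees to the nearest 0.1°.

55.7°

For the equirectangular projection with φ₀ = 0 (plate carrée), h = 1 along meridians and k = sec φ along parallels.
At 68.7°: h = 1.000, k = 2.753; principal scales a = 2.753, b = 1.000.
sin(ω/2) = (a − b)/(a + b) = 1.753/3.753 = 0.4671, so ω = 2 arcsin(0.4671) ≈ 55.7°.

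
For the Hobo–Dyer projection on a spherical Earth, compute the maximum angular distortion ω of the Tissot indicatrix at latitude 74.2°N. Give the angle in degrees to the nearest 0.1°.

104.2°

Hobo–Dyer is a cylindrical equal-area projection with standard parallels at ±37.5°. A cylindrical equal-area projection with standard parallel φ₀ has meridian scale h = cos φ / cos φ₀ and parallel scale k = cos φ₀ / cos φ (so areas are preserved, h·k = 1).
At 74.2°: h = 0.3432, k = 2.914; principal scales a = 2.914, b = 0.3432.
sin(ω/2) = (a − b)/(a + b) = 2.571/3.257 = 0.7892, so ω = 2 arcsin(0.7892) ≈ 104.2°.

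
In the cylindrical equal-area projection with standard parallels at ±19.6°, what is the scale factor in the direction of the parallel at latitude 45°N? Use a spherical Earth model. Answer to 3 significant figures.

For cylindrical equal-area with standard parallel φ₀, h = cos φ / cos φ₀ and k = cos φ₀ / cos φ, so h·k = 1.
k = cos 19.6° / cos 45° = 0.9421/0.7071 = 1.332.

1.33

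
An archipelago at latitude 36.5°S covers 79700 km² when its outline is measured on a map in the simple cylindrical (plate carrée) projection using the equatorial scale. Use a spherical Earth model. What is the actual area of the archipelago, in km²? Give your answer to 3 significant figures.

Plate carrée maps x = Rλ, y = Rφ. The meridian scale is h = 1 and the parallel scale is k = 1/cos φ = sec φ.
Areal scale = h·k = 1 × sec φ; at 36.5°, h = 1.000, k = 1.244, so h·k = 1.244.
True area = apparent / (areal scale) = 79700 / 1.244 ≈ 64100 km².

64100 km²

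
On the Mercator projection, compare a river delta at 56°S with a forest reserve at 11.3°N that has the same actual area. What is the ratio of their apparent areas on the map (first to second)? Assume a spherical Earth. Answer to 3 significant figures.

Mercator is conformal with k = sec φ, so areal scale = k² = sec²φ.
At 56°: sec²(56°) = 1/0.5592² = 3.198.
At 11.3°: sec²(11.3°) = 1/0.9806² = 1.040.
Ratio = 3.198/1.040 = cos²(11.3°)/cos²(56°) ≈ 3.08.

3.08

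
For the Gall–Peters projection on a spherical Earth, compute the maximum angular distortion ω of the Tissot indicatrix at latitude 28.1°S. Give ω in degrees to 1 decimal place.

25.1°

The Gall–Peters projection is cylindrical equal-area with φ₀ = 45°. Cylindrical equal-area (φ₀ = 45°): h = cos φ / cos 45° along meridians, k = cos 45° / cos φ along parallels; h·k = 1.
At 28.1°: h = 1.248, k = 0.8016; principal scales a = 1.248, b = 0.8016.
sin(ω/2) = (a − b)/(a + b) = 0.4459/2.049 = 0.2176, so ω = 2 arcsin(0.2176) ≈ 25.1°.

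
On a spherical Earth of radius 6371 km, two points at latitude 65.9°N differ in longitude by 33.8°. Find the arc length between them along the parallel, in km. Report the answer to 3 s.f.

Arc length along a parallel = R cos φ · Δλ (with Δλ in radians).
= 6371 × cos 65.9° × (33.8° × π/180) = 6371 × 0.4083 × 0.5899 ≈ 1530 km.

1530 km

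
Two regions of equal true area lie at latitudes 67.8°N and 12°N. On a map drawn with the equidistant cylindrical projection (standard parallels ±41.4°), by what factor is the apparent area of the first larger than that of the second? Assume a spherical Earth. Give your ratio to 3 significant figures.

2.59

With standard parallel φ₀ = 41.4°, the equirectangular projection gives x = Rλ cos φ₀, y = Rφ, so h = 1 and k = cos 41.4° / cos φ.
Areal scale at 67.8°: h·k = 1.000 × 1.985 = 1.985.
Areal scale at 12°: h·k = 1.000 × 0.7669 = 0.7669.
Ratio = 1.985/0.7669 ≈ 2.59.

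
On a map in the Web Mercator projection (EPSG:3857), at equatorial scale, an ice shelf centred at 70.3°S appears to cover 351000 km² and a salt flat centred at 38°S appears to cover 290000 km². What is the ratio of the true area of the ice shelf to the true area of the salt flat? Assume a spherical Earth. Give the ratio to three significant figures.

0.221

On Mercator the areal scale is sec²φ, so true area = apparent × cos²φ.
True area of ice shelf: 351000 × cos²(70.3°) = 351000 × 0.1136 = 39890 km².
True area of salt flat: 290000 × cos²(38°) = 290000 × 0.6210 = 180100 km².
Ratio = 39890 / 180100 ≈ 0.221.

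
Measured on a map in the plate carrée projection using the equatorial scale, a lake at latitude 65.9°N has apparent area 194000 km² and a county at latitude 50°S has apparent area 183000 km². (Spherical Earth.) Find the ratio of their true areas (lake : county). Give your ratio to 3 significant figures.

0.673

On the plate carrée, areal scale = h·k = 1 × sec φ, so true area = apparent × cos φ.
True area of lake: 194000 × cos(65.9°) = 194000 × 0.4083 = 79220 km².
True area of county: 183000 × cos(50°) = 183000 × 0.6428 = 117600 km².
Ratio = 79220 / 117600 ≈ 0.673.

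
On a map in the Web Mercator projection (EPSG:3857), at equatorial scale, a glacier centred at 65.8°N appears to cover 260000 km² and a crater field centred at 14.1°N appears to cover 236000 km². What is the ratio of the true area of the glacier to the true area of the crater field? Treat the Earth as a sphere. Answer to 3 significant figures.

Mercator's areal exaggeration is sec²φ; hence true area = (apparent area) · cos²φ.
True area of glacier: 260000 × cos²(65.8°) = 260000 × 0.1680 = 43690 km².
True area of crater field: 236000 × cos²(14.1°) = 236000 × 0.9407 = 222000 km².
Ratio = 43690 / 222000 ≈ 0.197.

0.197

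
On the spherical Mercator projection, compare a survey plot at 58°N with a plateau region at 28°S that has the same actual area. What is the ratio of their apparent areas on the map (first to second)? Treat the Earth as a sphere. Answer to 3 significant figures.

Mercator areal scale is sec²φ.
At 58°: sec²(58°) = 1/0.5299² = 3.561.
At 28°: sec²(28°) = 1/0.8829² = 1.283.
Ratio = 3.561/1.283 = cos²(28°)/cos²(58°) ≈ 2.78.

2.78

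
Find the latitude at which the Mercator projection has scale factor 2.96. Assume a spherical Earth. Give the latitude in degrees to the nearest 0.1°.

70.3°

Mercator scale is k = sec φ = 1/cos φ.
1/cos φ = 2.96  ⇒  cos φ = 0.3378  ⇒  φ = arccos(0.3378) ≈ 70.3°.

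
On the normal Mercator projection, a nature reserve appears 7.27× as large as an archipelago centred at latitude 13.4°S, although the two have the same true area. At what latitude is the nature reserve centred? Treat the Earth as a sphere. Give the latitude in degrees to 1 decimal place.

68.9°

Mercator areal scale is sec²φ, so apparent-area ratio = sec²φ₁ / sec²φ₂ = cos²φ₂ / cos²φ₁.
cos²φ₂ / cos²φ₁ = 7.27  ⇒  cos φ₁ = cos 13.4° / √7.27 = 0.9728/2.696 = 0.3608.
φ₁ = arccos(0.3608) ≈ 68.9°.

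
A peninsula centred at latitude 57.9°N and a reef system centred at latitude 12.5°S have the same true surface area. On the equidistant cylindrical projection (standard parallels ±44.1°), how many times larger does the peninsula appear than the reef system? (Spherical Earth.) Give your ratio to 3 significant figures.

With standard parallel φ₀ = 44.1°, the equirectangular projection gives x = Rλ cos φ₀, y = Rφ, so h = 1 and k = cos 44.1° / cos φ.
Areal scale at 57.9°: h·k = 1.000 × 1.351 = 1.351.
Areal scale at 12.5°: h·k = 1.000 × 0.7356 = 0.7356.
Ratio = 1.351/0.7356 ≈ 1.84.

1.84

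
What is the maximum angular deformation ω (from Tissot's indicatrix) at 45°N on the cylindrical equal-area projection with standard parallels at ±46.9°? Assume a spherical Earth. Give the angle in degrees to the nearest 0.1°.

Cylindrical equal-area (φ₀ = 46.9°): h = cos φ / cos 46.9° along meridians, k = cos 46.9° / cos φ along parallels; h·k = 1.
At 45°: h = 1.035, k = 0.9663; principal scales a = 1.035, b = 0.9663.
sin(ω/2) = (a − b)/(a + b) = 0.06859/2.001 = 0.03427, so ω = 2 arcsin(0.03427) ≈ 3.9°.

3.9°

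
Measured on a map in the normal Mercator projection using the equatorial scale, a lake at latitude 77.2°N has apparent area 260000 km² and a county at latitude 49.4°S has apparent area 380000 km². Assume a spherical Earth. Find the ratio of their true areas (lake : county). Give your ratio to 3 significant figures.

Mercator's areal exaggeration is sec²φ; hence true area = (apparent area) · cos²φ.
True area of lake: 260000 × cos²(77.2°) = 260000 × 0.04908 = 12760 km².
True area of county: 380000 × cos²(49.4°) = 380000 × 0.4235 = 160900 km².
Ratio = 12760 / 160900 ≈ 0.0793.

0.0793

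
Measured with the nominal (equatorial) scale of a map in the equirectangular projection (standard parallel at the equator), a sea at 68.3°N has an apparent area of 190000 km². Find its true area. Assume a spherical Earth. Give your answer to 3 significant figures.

In the plate carrée (x = Rλ, y = Rφ), meridians are true-scale (h = 1) and parallels are stretched by k = sec φ.
Areal scale = h·k = 1 × sec φ; at 68.3°, h = 1.000, k = 2.705, so h·k = 2.705.
True area = apparent / (areal scale) = 190000 / 2.705 ≈ 70300 km².

70300 km²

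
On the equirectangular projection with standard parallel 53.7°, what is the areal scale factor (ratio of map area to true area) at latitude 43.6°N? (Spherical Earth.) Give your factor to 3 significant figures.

In the equirectangular projection with standard parallel φ₀ = 53.7° (x = Rλ cos φ₀, y = Rφ), meridians are true-scale (h = 1) and the parallel scale is k = cos φ₀ / cos φ.
Areal scale = h·k = 1 × cos φ₀ / cos φ; at 43.6°, h = 1.000, k = 0.8175, so h·k = 0.8175.

0.818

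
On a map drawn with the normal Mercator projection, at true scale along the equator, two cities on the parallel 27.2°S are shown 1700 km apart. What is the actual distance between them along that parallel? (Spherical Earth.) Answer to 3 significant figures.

1510 km

For Mercator, h = k = sec φ (a conformal cylindrical projection has a single point scale, 1/cos φ).
Along the parallel at 27.2°, map distances are exaggerated by k = sec 27.2° = 1.124.
True distance = 1700 / 1.124 = 1700 × cos 27.2° ≈ 1510 km.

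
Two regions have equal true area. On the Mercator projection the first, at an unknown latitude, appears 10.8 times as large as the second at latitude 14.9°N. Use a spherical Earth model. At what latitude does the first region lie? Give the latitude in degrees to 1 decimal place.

On Mercator, (apparent₁)/(apparent₂) = sec²φ₁ / sec²φ₂ when true areas are equal.
cos²φ₂ / cos²φ₁ = 10.8  ⇒  cos φ₁ = cos 14.9° / √10.8 = 0.9664/3.286 = 0.2941.
φ₁ = arccos(0.2941) ≈ 72.9°.

72.9°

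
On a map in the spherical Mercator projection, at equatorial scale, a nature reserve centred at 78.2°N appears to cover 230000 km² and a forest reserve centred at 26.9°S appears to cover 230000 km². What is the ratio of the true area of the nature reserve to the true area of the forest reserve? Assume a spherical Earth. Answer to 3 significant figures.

On Mercator the areal scale is sec²φ, so true area = apparent × cos²φ.
True area of nature reserve: 230000 × cos²(78.2°) = 230000 × 0.04182 = 9618 km².
True area of forest reserve: 230000 × cos²(26.9°) = 230000 × 0.7953 = 182900 km².
Ratio = 9618 / 182900 ≈ 0.0526.

0.0526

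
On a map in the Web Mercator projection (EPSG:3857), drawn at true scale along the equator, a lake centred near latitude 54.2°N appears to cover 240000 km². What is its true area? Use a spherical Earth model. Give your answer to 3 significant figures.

82100 km²

Mercator is conformal, so the point scale is isotropic: h = k = sec φ = 1/cos φ.
Areal scale = k² = sec²φ = 1/cos²(54.2°) = 1/0.5850² = 2.922.
True area = apparent / (areal scale) = 240000 / 2.922 ≈ 82100 km².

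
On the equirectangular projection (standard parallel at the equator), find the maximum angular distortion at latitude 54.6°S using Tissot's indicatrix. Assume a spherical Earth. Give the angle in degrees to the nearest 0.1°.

In the plate carrée (x = Rλ, y = Rφ), meridians are true-scale (h = 1) and parallels are stretched by k = sec φ.
At 54.6°: h = 1.000, k = 1.726; principal scales a = 1.726, b = 1.000.
sin(ω/2) = (a − b)/(a + b) = 0.7263/2.726 = 0.2664, so ω = 2 arcsin(0.2664) ≈ 30.9°.

30.9°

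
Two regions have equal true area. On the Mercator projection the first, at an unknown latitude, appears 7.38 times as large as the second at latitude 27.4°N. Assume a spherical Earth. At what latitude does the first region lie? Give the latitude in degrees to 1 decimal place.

For equal true areas on Mercator, apparent areas scale as sec²φ, so the ratio is cos²φ₂ / cos²φ₁.
cos²φ₂ / cos²φ₁ = 7.38  ⇒  cos φ₁ = cos 27.4° / √7.38 = 0.8878/2.717 = 0.3268.
φ₁ = arccos(0.3268) ≈ 70.9°.

70.9°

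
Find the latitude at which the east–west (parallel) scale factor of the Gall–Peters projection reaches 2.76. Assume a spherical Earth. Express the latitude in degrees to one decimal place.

75.2°

The Gall–Peters projection is cylindrical equal-area with φ₀ = 45°. Cylindrical equal-area (φ₀ = 45°): h = cos φ / cos 45° along meridians, k = cos 45° / cos φ along parallels; h·k = 1.
k = cos φ₀ / cos φ = 2.76  ⇒  cos φ = cos 45° / 2.76 = 0.2562.
φ = arccos(0.2562) ≈ 75.2°.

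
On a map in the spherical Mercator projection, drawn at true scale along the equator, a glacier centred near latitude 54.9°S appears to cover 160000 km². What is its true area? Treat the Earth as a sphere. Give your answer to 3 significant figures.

52900 km²

The Mercator projection is conformal; its linear scale factor is the same in every direction and equals sec φ = 1/cos φ.
Areal scale = k² = sec²φ = 1/cos²(54.9°) = 1/0.5750² = 3.025.
True area = apparent / (areal scale) = 160000 / 3.025 ≈ 52900 km².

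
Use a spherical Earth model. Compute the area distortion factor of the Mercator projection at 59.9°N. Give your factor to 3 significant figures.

3.98

For Mercator, h = k = sec φ (a conformal cylindrical projection has a single point scale, 1/cos φ).
Areal scale = k² = sec²φ = 1/cos²(59.9°) = 1/0.5015² = 3.976.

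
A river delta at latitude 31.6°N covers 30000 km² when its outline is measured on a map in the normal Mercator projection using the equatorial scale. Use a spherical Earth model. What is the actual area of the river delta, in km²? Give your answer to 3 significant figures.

Mercator is conformal, so the point scale is isotropic: h = k = sec φ = 1/cos φ.
Areal scale = k² = sec²φ = 1/cos²(31.6°) = 1/0.8517² = 1.378.
True area = apparent / (areal scale) = 30000 / 1.378 ≈ 21800 km².

21800 km²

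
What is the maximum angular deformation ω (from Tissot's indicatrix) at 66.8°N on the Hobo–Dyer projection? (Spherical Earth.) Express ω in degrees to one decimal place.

74.4°

The Hobo–Dyer projection is cylindrical equal-area with φ₀ = 37.5°. Cylindrical equal-area (φ₀ = 37.5°): h = cos φ / cos 37.5° along meridians, k = cos 37.5° / cos φ along parallels; h·k = 1.
At 66.8°: h = 0.4966, k = 2.014; principal scales a = 2.014, b = 0.4966.
sin(ω/2) = (a − b)/(a + b) = 1.517/2.510 = 0.6044, so ω = 2 arcsin(0.6044) ≈ 74.4°.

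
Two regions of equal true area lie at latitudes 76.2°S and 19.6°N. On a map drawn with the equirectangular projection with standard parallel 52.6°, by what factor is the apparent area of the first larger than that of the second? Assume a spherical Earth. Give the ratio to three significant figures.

With standard parallel φ₀ = 52.6°, the equirectangular projection gives x = Rλ cos φ₀, y = Rφ, so h = 1 and k = cos 52.6° / cos φ.
Areal scale at 76.2°: h·k = 1.000 × 2.546 = 2.546.
Areal scale at 19.6°: h·k = 1.000 × 0.6447 = 0.6447.
Ratio = 2.546/0.6447 ≈ 3.95.

3.95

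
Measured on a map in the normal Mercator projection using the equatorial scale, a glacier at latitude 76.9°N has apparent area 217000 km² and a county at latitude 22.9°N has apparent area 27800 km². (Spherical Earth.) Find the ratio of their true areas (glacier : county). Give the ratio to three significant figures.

0.473

Since Mercator area scale is 1/cos²φ, the true area equals the apparent area multiplied by cos²φ.
True area of glacier: 217000 × cos²(76.9°) = 217000 × 0.05137 = 11150 km².
True area of county: 27800 × cos²(22.9°) = 27800 × 0.8486 = 23590 km².
Ratio = 11150 / 23590 ≈ 0.473.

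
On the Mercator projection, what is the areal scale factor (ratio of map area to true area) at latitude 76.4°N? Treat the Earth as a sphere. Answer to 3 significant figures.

18.1

For Mercator, h = k = sec φ (a conformal cylindrical projection has a single point scale, 1/cos φ).
Areal scale = k² = sec²φ = 1/cos²(76.4°) = 1/0.2351² = 18.09.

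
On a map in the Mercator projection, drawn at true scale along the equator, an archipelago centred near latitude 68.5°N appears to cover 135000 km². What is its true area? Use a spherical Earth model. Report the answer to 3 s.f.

The Mercator projection is conformal; its linear scale factor is the same in every direction and equals sec φ = 1/cos φ.
Areal scale = k² = sec²φ = 1/cos²(68.5°) = 1/0.3665² = 7.445.
True area = apparent / (areal scale) = 135000 / 7.445 ≈ 18100 km².

18100 km²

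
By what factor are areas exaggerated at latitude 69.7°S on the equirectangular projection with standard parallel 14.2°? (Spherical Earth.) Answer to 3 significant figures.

With standard parallel φ₀ = 14.2°, the equirectangular projection gives x = Rλ cos φ₀, y = Rφ, so h = 1 and k = cos 14.2° / cos φ.
Areal scale = h·k = 1 × cos φ₀ / cos φ; at 69.7°, h = 1.000, k = 2.794, so h·k = 2.794.

2.79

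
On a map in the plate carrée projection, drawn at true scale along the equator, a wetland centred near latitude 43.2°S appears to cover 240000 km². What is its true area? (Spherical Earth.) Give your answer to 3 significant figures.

175000 km²

For the equirectangular projection with φ₀ = 0 (plate carrée), h = 1 along meridians and k = sec φ along parallels.
Areal scale = h·k = 1 × sec φ; at 43.2°, h = 1.000, k = 1.372, so h·k = 1.372.
True area = apparent / (areal scale) = 240000 / 1.372 ≈ 175000 km².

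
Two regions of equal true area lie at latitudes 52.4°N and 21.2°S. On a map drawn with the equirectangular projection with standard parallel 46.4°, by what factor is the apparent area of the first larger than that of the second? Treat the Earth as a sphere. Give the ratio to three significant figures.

In the equirectangular projection with standard parallel φ₀ = 46.4° (x = Rλ cos φ₀, y = Rφ), meridians are true-scale (h = 1) and the parallel scale is k = cos φ₀ / cos φ.
Areal scale at 52.4°: h·k = 1.000 × 1.130 = 1.130.
Areal scale at 21.2°: h·k = 1.000 × 0.7397 = 0.7397.
Ratio = 1.130/0.7397 ≈ 1.53.

1.53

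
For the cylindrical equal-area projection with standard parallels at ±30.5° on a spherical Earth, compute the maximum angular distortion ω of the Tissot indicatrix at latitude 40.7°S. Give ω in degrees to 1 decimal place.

14.6°

A cylindrical equal-area projection with standard parallel φ₀ has meridian scale h = cos φ / cos φ₀ and parallel scale k = cos φ₀ / cos φ (so areas are preserved, h·k = 1).
At 40.7°: h = 0.8799, k = 1.137; principal scales a = 1.137, b = 0.8799.
sin(ω/2) = (a − b)/(a + b) = 0.2566/2.016 = 0.1273, so ω = 2 arcsin(0.1273) ≈ 14.6°.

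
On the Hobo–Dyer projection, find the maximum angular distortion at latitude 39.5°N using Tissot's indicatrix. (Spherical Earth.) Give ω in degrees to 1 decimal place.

The Hobo–Dyer projection is cylindrical equal-area with φ₀ = 37.5°. Cylindrical equal-area (φ₀ = 37.5°): h = cos φ / cos 37.5° along meridians, k = cos 37.5° / cos φ along parallels; h·k = 1.
At 39.5°: h = 0.9726, k = 1.028; principal scales a = 1.028, b = 0.9726.
sin(ω/2) = (a − b)/(a + b) = 0.05555/2.001 = 0.02776, so ω = 2 arcsin(0.02776) ≈ 3.2°.

3.2°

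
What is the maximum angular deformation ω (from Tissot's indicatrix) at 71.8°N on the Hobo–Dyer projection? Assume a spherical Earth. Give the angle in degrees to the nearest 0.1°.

94.0°

Hobo–Dyer is a cylindrical equal-area projection with standard parallels at ±37.5°. Cylindrical equal-area (φ₀ = 37.5°): h = cos φ / cos 37.5° along meridians, k = cos 37.5° / cos φ along parallels; h·k = 1.
At 71.8°: h = 0.3937, k = 2.540; principal scales a = 2.540, b = 0.3937.
sin(ω/2) = (a − b)/(a + b) = 2.146/2.934 = 0.7316, so ω = 2 arcsin(0.7316) ≈ 94.0°.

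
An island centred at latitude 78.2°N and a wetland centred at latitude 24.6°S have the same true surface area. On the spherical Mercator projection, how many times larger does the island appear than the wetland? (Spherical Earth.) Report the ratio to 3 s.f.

On Mercator, area is exaggerated by sec²φ = 1/cos²φ.
At 78.2°: sec²(78.2°) = 1/0.2045² = 23.91.
At 24.6°: sec²(24.6°) = 1/0.9092² = 1.210.
Ratio = 23.91/1.210 = cos²(24.6°)/cos²(78.2°) ≈ 19.8.

19.8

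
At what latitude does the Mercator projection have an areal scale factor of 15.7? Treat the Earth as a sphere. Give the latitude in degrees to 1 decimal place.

Mercator areal scale is sec²φ.
sec²φ = 15.7  ⇒  cos²φ = 0.06369  ⇒  cos φ = 0.2524.
φ = arccos(0.2524) ≈ 75.4°.

75.4°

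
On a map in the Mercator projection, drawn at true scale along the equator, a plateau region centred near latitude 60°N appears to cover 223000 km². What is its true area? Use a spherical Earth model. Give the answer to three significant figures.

55800 km²

For Mercator, h = k = sec φ (a conformal cylindrical projection has a single point scale, 1/cos φ).
Areal scale = k² = sec²φ = 1/cos²(60°) = 1/0.5000² = 4.000.
True area = apparent / (areal scale) = 223000 / 4.000 ≈ 55800 km².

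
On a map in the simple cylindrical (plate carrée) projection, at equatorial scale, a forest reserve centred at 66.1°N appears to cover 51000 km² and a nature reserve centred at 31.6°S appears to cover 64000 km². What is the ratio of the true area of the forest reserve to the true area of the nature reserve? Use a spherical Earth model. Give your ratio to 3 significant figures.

0.379

Plate carrée has h = 1 and k = sec φ, giving areal scale sec φ; true area = (apparent area) · cos φ.
True area of forest reserve: 51000 × cos(66.1°) = 51000 × 0.4051 = 20660 km².
True area of nature reserve: 64000 × cos(31.6°) = 64000 × 0.8517 = 54510 km².
Ratio = 20660 / 54510 ≈ 0.379.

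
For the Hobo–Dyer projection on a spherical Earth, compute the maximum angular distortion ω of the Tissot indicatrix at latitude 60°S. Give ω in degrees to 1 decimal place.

The Hobo–Dyer projection is cylindrical equal-area with φ₀ = 37.5°. A cylindrical equal-area projection with standard parallel φ₀ has meridian scale h = cos φ / cos φ₀ and parallel scale k = cos φ₀ / cos φ (so areas are preserved, h·k = 1).
At 60°: h = 0.6302, k = 1.587; principal scales a = 1.587, b = 0.6302.
sin(ω/2) = (a − b)/(a + b) = 0.9565/2.217 = 0.4314, so ω = 2 arcsin(0.4314) ≈ 51.1°.

51.1°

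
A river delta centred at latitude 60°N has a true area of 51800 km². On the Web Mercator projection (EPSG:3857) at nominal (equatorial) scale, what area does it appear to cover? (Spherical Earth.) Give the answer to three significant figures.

Mercator is conformal, so the point scale is isotropic: h = k = sec φ = 1/cos φ.
Areal scale = k² = sec²φ = 1/cos²(60°) = 1/0.5000² = 4.000.
Apparent area = 51800 × 4.000 ≈ 207000 km².

207000 km²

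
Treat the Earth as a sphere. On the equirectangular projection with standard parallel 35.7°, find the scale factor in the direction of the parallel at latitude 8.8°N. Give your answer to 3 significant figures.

0.822

With standard parallel φ₀ = 35.7°, the equirectangular projection gives x = Rλ cos φ₀, y = Rφ, so h = 1 and k = cos 35.7° / cos φ.
k = cos 35.7° / cos 8.8° = 0.8121/0.9882 = 0.8218.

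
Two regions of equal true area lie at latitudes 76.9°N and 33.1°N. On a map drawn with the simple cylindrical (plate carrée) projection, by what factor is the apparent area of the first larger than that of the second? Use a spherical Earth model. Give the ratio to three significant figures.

3.70

Plate carrée maps x = Rλ, y = Rφ. The meridian scale is h = 1 and the parallel scale is k = 1/cos φ = sec φ.
Areal scale at 76.9°: h·k = 1.000 × 4.412 = 4.412.
Areal scale at 33.1°: h·k = 1.000 × 1.194 = 1.194.
Ratio = 4.412/1.194 ≈ 3.70.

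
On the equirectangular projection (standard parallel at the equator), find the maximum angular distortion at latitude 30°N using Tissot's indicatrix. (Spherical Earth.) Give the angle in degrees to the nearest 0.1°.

8.2°

In the plate carrée (x = Rλ, y = Rφ), meridians are true-scale (h = 1) and parallels are stretched by k = sec φ.
At 30°: h = 1.000, k = 1.155; principal scales a = 1.155, b = 1.000.
sin(ω/2) = (a − b)/(a + b) = 0.1547/2.155 = 0.07180, so ω = 2 arcsin(0.07180) ≈ 8.2°.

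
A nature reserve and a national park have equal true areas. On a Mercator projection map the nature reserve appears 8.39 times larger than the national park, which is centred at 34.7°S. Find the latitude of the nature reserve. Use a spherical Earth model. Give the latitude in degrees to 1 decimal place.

73.5°

For equal true areas on Mercator, apparent areas scale as sec²φ, so the ratio is cos²φ₂ / cos²φ₁.
cos²φ₂ / cos²φ₁ = 8.39  ⇒  cos φ₁ = cos 34.7° / √8.39 = 0.8221/2.897 = 0.2838.
φ₁ = arccos(0.2838) ≈ 73.5°.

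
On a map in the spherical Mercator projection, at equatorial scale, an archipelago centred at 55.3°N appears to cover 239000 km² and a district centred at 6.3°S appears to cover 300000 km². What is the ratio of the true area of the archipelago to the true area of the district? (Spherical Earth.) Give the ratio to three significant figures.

0.261

Mercator's areal exaggeration is sec²φ; hence true area = (apparent area) · cos²φ.
True area of archipelago: 239000 × cos²(55.3°) = 239000 × 0.3241 = 77450 km².
True area of district: 300000 × cos²(6.3°) = 300000 × 0.9880 = 296400 km².
Ratio = 77450 / 296400 ≈ 0.261.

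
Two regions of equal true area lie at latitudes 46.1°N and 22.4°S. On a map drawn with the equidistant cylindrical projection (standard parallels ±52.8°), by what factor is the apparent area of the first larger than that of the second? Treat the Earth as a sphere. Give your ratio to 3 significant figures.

In the equirectangular projection with standard parallel φ₀ = 52.8° (x = Rλ cos φ₀, y = Rφ), meridians are true-scale (h = 1) and the parallel scale is k = cos φ₀ / cos φ.
Areal scale at 46.1°: h·k = 1.000 × 0.8719 = 0.8719.
Areal scale at 22.4°: h·k = 1.000 × 0.6539 = 0.6539.
Ratio = 0.8719/0.6539 ≈ 1.33.

1.33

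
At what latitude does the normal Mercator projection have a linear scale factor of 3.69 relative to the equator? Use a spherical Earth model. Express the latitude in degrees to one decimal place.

Mercator scale is k = sec φ = 1/cos φ.
1/cos φ = 3.69  ⇒  cos φ = 0.2710  ⇒  φ = arccos(0.2710) ≈ 74.3°.

74.3°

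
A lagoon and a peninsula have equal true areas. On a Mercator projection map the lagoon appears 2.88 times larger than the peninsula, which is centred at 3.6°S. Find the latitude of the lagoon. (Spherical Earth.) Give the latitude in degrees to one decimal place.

54.0°

On Mercator, (apparent₁)/(apparent₂) = sec²φ₁ / sec²φ₂ when true areas are equal.
cos²φ₂ / cos²φ₁ = 2.88  ⇒  cos φ₁ = cos 3.6° / √2.88 = 0.9980/1.697 = 0.5881.
φ₁ = arccos(0.5881) ≈ 54.0°.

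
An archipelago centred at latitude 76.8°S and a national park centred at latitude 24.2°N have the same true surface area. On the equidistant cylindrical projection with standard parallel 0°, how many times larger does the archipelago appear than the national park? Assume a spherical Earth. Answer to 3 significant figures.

Plate carrée maps x = Rλ, y = Rφ. The meridian scale is h = 1 and the parallel scale is k = 1/cos φ = sec φ.
Areal scale at 76.8°: h·k = 1.000 × 4.379 = 4.379.
Areal scale at 24.2°: h·k = 1.000 × 1.096 = 1.096.
Ratio = 4.379/1.096 ≈ 3.99.

3.99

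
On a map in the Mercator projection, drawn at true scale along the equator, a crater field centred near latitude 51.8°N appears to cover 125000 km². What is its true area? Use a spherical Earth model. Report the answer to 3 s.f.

47800 km²

The Mercator projection is conformal; its linear scale factor is the same in every direction and equals sec φ = 1/cos φ.
Areal scale = k² = sec²φ = 1/cos²(51.8°) = 1/0.6184² = 2.615.
True area = apparent / (areal scale) = 125000 / 2.615 ≈ 47800 km².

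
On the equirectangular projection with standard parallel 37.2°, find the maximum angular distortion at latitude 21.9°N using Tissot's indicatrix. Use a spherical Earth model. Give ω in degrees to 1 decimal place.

With standard parallel φ₀ = 37.2°, the equirectangular projection gives x = Rλ cos φ₀, y = Rφ, so h = 1 and k = cos 37.2° / cos φ.
At 21.9°: h = 1.000, k = 0.8585; principal scales a = 1.000, b = 0.8585.
sin(ω/2) = (a − b)/(a + b) = 0.1415/1.858 = 0.07615, so ω = 2 arcsin(0.07615) ≈ 8.7°.

8.7°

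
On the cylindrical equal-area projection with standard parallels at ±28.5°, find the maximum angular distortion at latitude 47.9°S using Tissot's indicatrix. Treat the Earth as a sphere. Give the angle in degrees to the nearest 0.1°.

A cylindrical equal-area projection with standard parallel φ₀ has meridian scale h = cos φ / cos φ₀ and parallel scale k = cos φ₀ / cos φ (so areas are preserved, h·k = 1).
At 47.9°: h = 0.7629, k = 1.311; principal scales a = 1.311, b = 0.7629.
sin(ω/2) = (a − b)/(a + b) = 0.5480/2.074 = 0.2642, so ω = 2 arcsin(0.2642) ≈ 30.6°.

30.6°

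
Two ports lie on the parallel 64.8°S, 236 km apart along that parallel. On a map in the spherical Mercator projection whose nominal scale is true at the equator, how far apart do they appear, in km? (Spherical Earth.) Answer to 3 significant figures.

Mercator is conformal, so the point scale is isotropic: h = k = sec φ = 1/cos φ.
Along the parallel, k = sec 64.8° = 1/0.4258 = 2.349.
Map distance = 236 × 2.349 ≈ 554 km.

554 km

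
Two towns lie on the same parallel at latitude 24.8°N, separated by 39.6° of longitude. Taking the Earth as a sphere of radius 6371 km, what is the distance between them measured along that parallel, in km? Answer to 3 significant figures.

4000 km

Arc length along a parallel = R cos φ · Δλ (with Δλ in radians).
= 6371 × cos 24.8° × (39.6° × π/180) = 6371 × 0.9078 × 0.6912 ≈ 4000 km.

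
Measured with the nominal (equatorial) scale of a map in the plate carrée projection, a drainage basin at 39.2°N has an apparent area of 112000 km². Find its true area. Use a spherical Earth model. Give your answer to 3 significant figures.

In the plate carrée (x = Rλ, y = Rφ), meridians are true-scale (h = 1) and parallels are stretched by k = sec φ.
Areal scale = h·k = 1 × sec φ; at 39.2°, h = 1.000, k = 1.290, so h·k = 1.290.
True area = apparent / (areal scale) = 112000 / 1.290 ≈ 86800 km².

86800 km²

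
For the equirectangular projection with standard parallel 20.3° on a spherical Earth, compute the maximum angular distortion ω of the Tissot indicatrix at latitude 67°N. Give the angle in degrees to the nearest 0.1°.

48.6°

In the equirectangular projection with standard parallel φ₀ = 20.3° (x = Rλ cos φ₀, y = Rφ), meridians are true-scale (h = 1) and the parallel scale is k = cos φ₀ / cos φ.
At 67°: h = 1.000, k = 2.400; principal scales a = 2.400, b = 1.000.
sin(ω/2) = (a − b)/(a + b) = 1.400/3.400 = 0.4118, so ω = 2 arcsin(0.4118) ≈ 48.6°.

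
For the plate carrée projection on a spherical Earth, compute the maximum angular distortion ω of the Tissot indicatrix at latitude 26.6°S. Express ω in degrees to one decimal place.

Plate carrée maps x = Rλ, y = Rφ. The meridian scale is h = 1 and the parallel scale is k = 1/cos φ = sec φ.
At 26.6°: h = 1.000, k = 1.118; principal scales a = 1.118, b = 1.000.
sin(ω/2) = (a − b)/(a + b) = 0.1184/2.118 = 0.05588, so ω = 2 arcsin(0.05588) ≈ 6.4°.

6.4°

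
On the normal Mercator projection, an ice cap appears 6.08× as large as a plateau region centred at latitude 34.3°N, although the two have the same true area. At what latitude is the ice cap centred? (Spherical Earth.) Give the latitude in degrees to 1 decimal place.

For equal true areas on Mercator, apparent areas scale as sec²φ, so the ratio is cos²φ₂ / cos²φ₁.
cos²φ₂ / cos²φ₁ = 6.08  ⇒  cos φ₁ = cos 34.3° / √6.08 = 0.8261/2.466 = 0.3350.
φ₁ = arccos(0.3350) ≈ 70.4°.

70.4°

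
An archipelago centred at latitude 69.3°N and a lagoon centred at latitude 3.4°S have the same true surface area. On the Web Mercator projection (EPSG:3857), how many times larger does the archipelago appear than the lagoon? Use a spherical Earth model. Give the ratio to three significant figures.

On Mercator, area is exaggerated by sec²φ = 1/cos²φ.
At 69.3°: sec²(69.3°) = 1/0.3535² = 8.004.
At 3.4°: sec²(3.4°) = 1/0.9982² = 1.004.
Ratio = 8.004/1.004 = cos²(3.4°)/cos²(69.3°) ≈ 7.98.

7.98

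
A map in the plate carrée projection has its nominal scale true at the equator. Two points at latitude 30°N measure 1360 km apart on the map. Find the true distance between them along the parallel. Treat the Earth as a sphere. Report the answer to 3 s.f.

Plate carrée maps x = Rλ, y = Rφ. The meridian scale is h = 1 and the parallel scale is k = 1/cos φ = sec φ.
Along the parallel at 30°, map distances are exaggerated by k = sec 30° = 1.155.
True distance = 1360 / 1.155 = 1360 × cos 30° ≈ 1180 km.

1180 km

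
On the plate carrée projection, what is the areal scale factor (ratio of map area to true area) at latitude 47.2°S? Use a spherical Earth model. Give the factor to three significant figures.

For the equirectangular projection with φ₀ = 0 (plate carrée), h = 1 along meridians and k = sec φ along parallels.
Areal scale = h·k = 1 × sec φ; at 47.2°, h = 1.000, k = 1.472, so h·k = 1.472.

1.47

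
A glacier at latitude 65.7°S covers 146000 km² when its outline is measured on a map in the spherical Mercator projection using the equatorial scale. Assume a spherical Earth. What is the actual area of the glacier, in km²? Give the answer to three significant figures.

Mercator is conformal, so the point scale is isotropic: h = k = sec φ = 1/cos φ.
Areal scale = k² = sec²φ = 1/cos²(65.7°) = 1/0.4115² = 5.905.
True area = apparent / (areal scale) = 146000 / 5.905 ≈ 24700 km².

24700 km²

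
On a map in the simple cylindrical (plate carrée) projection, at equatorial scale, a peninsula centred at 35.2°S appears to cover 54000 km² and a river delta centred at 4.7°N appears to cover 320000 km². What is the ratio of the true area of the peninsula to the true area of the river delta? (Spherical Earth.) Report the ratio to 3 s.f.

Plate carrée has h = 1 and k = sec φ, giving areal scale sec φ; true area = (apparent area) · cos φ.
True area of peninsula: 54000 × cos(35.2°) = 54000 × 0.8171 = 44130 km².
True area of river delta: 320000 × cos(4.7°) = 320000 × 0.9966 = 318900 km².
Ratio = 44130 / 318900 ≈ 0.138.

0.138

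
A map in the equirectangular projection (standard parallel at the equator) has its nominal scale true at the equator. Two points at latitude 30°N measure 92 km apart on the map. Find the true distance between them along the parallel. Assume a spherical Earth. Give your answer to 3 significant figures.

79.7 km

For the equirectangular projection with φ₀ = 0 (plate carrée), h = 1 along meridians and k = sec φ along parallels.
Along the parallel at 30°, map distances are exaggerated by k = sec 30° = 1.155.
True distance = 92 / 1.155 = 92 × cos 30° ≈ 79.7 km.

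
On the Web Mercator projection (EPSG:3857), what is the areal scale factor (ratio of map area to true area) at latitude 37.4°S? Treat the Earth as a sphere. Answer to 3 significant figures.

The Mercator projection is conformal; its linear scale factor is the same in every direction and equals sec φ = 1/cos φ.
Areal scale = k² = sec²φ = 1/cos²(37.4°) = 1/0.7944² = 1.585.

1.58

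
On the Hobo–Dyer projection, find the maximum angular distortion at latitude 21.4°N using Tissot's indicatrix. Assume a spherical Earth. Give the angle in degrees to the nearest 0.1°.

18.3°

Hobo–Dyer is a cylindrical equal-area projection with standard parallels at ±37.5°. A cylindrical equal-area projection with standard parallel φ₀ has meridian scale h = cos φ / cos φ₀ and parallel scale k = cos φ₀ / cos φ (so areas are preserved, h·k = 1).
At 21.4°: h = 1.174, k = 0.8521; principal scales a = 1.174, b = 0.8521.
sin(ω/2) = (a − b)/(a + b) = 0.3215/2.026 = 0.1587, so ω = 2 arcsin(0.1587) ≈ 18.3°.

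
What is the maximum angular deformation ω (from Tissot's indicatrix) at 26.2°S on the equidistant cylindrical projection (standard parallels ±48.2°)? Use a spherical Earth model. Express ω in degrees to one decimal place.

In the equirectangular projection with standard parallel φ₀ = 48.2° (x = Rλ cos φ₀, y = Rφ), meridians are true-scale (h = 1) and the parallel scale is k = cos φ₀ / cos φ.
At 26.2°: h = 1.000, k = 0.7429; principal scales a = 1.000, b = 0.7429.
sin(ω/2) = (a − b)/(a + b) = 0.2571/1.743 = 0.1475, so ω = 2 arcsin(0.1475) ≈ 17.0°.

17.0°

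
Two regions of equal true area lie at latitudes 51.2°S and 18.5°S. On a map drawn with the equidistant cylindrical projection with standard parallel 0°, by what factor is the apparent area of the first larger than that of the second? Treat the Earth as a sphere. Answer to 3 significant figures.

In the plate carrée (x = Rλ, y = Rφ), meridians are true-scale (h = 1) and parallels are stretched by k = sec φ.
Areal scale at 51.2°: h·k = 1.000 × 1.596 = 1.596.
Areal scale at 18.5°: h·k = 1.000 × 1.054 = 1.054.
Ratio = 1.596/1.054 ≈ 1.51.

1.51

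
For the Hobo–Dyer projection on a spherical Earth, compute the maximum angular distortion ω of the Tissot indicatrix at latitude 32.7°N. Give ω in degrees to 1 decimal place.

Hobo–Dyer is a cylindrical equal-area projection with standard parallels at ±37.5°. Cylindrical equal-area (φ₀ = 37.5°): h = cos φ / cos 37.5° along meridians, k = cos 37.5° / cos φ along parallels; h·k = 1.
At 32.7°: h = 1.061, k = 0.9428; principal scales a = 1.061, b = 0.9428.
sin(ω/2) = (a − b)/(a + b) = 0.1179/2.003 = 0.05886, so ω = 2 arcsin(0.05886) ≈ 6.7°.

6.7°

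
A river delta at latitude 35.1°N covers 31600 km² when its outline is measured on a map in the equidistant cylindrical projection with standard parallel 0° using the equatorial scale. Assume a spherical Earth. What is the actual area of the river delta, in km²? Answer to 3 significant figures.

Plate carrée maps x = Rλ, y = Rφ. The meridian scale is h = 1 and the parallel scale is k = 1/cos φ = sec φ.
Areal scale = h·k = 1 × sec φ; at 35.1°, h = 1.000, k = 1.222, so h·k = 1.222.
True area = apparent / (areal scale) = 31600 / 1.222 ≈ 25900 km².

25900 km²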